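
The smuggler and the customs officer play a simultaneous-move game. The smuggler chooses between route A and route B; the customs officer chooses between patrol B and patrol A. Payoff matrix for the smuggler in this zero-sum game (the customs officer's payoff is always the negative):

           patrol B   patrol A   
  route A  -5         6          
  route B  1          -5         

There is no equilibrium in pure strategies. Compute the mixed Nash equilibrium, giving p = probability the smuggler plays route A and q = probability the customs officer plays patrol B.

For the customs officer to be willing to mix, the customs officer must be indifferent between patrol B and patrol A, which pins down the smuggler's mix.
  the customs officer's payoff to patrol B: p·5 + (1−p)·(-1) = 6p - 1
  the customs officer's payoff to patrol A: p·(-6) + (1−p)·5 = -11p + 5
  6p - 1 = -11p + 5  ⇒  17p = 6  ⇒  p = 6/17.
Set the smuggler's expected payoff from route A equal to that from route B:
  the smuggler's payoff to route A: q·(-5) + (1−q)·6 = -11q + 6
  the smuggler's payoff to route B: q·1 + (1−q)·(-5) = 6q - 5
  -11q + 6 = 6q - 5  ⇒  -17q = -11  ⇒  q = 11/17.

p = 6/17, q = 11/17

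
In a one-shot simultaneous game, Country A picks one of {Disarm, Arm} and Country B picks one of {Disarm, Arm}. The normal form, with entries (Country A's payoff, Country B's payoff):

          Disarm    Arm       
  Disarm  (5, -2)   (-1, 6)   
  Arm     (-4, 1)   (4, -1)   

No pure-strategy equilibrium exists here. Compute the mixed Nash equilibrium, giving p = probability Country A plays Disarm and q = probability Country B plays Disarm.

In a mixed equilibrium Country B is indifferent between Disarm and Arm; this condition fixes p.
  Country B's payoff to Disarm: p·(-2) + (1−p)·1 = -3p + 1
  Country B's payoff to Arm: p·6 + (1−p)·(-1) = 7p - 1
  -3p + 1 = 7p - 1  ⇒  -10p = -2  ⇒  p = 1/5.
Country A's indifference between Disarm and Arm determines Country B's mixing probability q:
  Country A's payoff to Disarm: q·5 + (1−q)·(-1) = 6q - 1
  Country A's payoff to Arm: q·(-4) + (1−q)·4 = -8q + 4
  6q - 1 = -8q + 4  ⇒  14q = 5  ⇒  q = 5/14.

p = 1/5, q = 5/14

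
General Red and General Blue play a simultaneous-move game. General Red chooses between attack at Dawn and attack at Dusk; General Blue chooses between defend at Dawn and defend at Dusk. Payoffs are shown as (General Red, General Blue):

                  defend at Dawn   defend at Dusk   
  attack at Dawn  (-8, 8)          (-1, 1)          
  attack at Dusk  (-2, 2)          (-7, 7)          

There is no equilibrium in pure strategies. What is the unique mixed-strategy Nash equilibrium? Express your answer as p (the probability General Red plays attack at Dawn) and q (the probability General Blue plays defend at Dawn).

Set General Blue's expected payoff from defend at Dawn equal to that from defend at Dusk:
  General Blue's expected payoff from defend at Dawn: p·8 + (1−p)·2 = 6p + 2
  General Blue's expected payoff from defend at Dusk: p·1 + (1−p)·7 = -6p + 7
  6p + 2 = -6p + 7  ⇒  12p = 5  ⇒  p = 5/12.
General Blue's mix must leave General Red indifferent between attack at Dawn and attack at Dusk.
  General Red's payoff from attack at Dawn: q·(-8) + (1−q)·(-1) = -7q - 1
  General Red's payoff from attack at Dusk: q·(-2) + (1−q)·(-7) = 5q - 7
  -7q - 1 = 5q - 7  ⇒  -12q = -6  ⇒  q = 1/2.

p = 5/12, q = 1/2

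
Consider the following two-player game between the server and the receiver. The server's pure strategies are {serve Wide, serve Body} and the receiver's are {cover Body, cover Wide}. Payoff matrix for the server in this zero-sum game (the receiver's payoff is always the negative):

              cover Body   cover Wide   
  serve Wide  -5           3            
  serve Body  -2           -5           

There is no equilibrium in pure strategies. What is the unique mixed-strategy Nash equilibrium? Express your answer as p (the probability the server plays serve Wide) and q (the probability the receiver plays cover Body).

In a mixed equilibrium the receiver is indifferent between cover Body and cover Wide; this condition fixes p.
  the receiver's payoff to cover Body: p·5 + (1−p)·2 = 3p + 2
  the receiver's payoff to cover Wide: p·(-3) + (1−p)·5 = -8p + 5
  3p + 2 = -8p + 5  ⇒  11p = 3  ⇒  p = 3/11.
For the server to be willing to mix, the server must be indifferent between serve Wide and serve Body, which pins down the receiver's mix.
  the server's expected payoff from serve Wide: q·(-5) + (1−q)·3 = -8q + 3
  the server's expected payoff from serve Body: q·(-2) + (1−q)·(-5) = 3q - 5
  -8q + 3 = 3q - 5  ⇒  -11q = -8  ⇒  q = 8/11.

p = 3/11, q = 8/11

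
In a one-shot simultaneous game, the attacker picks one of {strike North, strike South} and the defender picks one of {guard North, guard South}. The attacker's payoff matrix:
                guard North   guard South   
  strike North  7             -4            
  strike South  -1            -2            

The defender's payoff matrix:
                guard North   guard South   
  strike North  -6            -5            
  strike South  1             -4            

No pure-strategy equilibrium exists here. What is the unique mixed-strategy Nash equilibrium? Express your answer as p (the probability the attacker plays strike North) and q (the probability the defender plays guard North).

p = 5/6, q = 1/5

The attacker's mix must leave the defender indifferent between guard North and guard South.
  the defender's expected payoff from guard North: p·(-6) + (1−p)·1 = -7p + 1
  the defender's expected payoff from guard South: p·(-5) + (1−p)·(-4) = -p - 4
  -7p + 1 = -p - 4  ⇒  -6p = -5  ⇒  p = 5/6.
In a mixed equilibrium the attacker is indifferent between strike North and strike South; this condition fixes q.
  the attacker's expected payoff from strike North: q·7 + (1−q)·(-4) = 11q - 4
  the attacker's expected payoff from strike South: q·(-1) + (1−q)·(-2) = q - 2
  11q - 4 = q - 2  ⇒  10q = 2  ⇒  q = 1/5.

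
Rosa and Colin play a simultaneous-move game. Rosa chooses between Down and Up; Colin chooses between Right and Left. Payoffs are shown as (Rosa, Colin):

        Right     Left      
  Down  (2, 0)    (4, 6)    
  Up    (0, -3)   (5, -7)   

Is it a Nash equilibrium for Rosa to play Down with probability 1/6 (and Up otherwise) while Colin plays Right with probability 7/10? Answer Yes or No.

No

Given Rosa's mix p = 1/6, Colin's payoff from Right is -5/2 but from Left is -29/6. Colin strictly prefers Right, so Colin would not mix.
So the proposed profile is not a Nash equilibrium.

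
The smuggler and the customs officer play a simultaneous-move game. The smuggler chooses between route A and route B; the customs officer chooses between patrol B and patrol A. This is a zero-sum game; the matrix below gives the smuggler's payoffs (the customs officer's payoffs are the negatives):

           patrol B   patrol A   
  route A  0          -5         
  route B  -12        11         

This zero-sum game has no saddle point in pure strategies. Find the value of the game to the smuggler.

v = -15/7

For the smuggler to be willing to mix, the smuggler must be indifferent between route A and route B, which pins down the customs officer's mix.
  the smuggler's payoff from route A: q·0 + (1−q)·(-5) = 5q - 5
  the smuggler's payoff from route B: q·(-12) + (1−q)·11 = -23q + 11
  5q - 5 = -23q + 11  ⇒  28q = 16  ⇒  q = 4/7.
The value is the smuggler's expected payoff against this mix (using route A): (4/7)·0 + (3/7)·(-5) = -15/7.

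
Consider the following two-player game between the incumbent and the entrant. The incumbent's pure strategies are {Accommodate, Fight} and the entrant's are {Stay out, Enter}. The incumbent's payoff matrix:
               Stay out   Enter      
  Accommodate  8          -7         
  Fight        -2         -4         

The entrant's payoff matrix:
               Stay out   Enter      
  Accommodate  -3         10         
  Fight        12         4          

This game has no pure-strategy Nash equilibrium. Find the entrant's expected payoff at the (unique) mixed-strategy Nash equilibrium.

Set the entrant's expected payoff from Stay out equal to that from Enter:
  the entrant's payoff to Stay out: p·(-3) + (1−p)·12 = -15p + 12
  the entrant's payoff to Enter: p·10 + (1−p)·4 = 6p + 4
  -15p + 12 = 6p + 4  ⇒  -21p = -8  ⇒  p = 8/21.
At equilibrium the entrant is indifferent across columns, so the entrant's payoff equals the payoff from Stay out: (8/21)·(-3) + (13/21)·12 = 44/7.

44/7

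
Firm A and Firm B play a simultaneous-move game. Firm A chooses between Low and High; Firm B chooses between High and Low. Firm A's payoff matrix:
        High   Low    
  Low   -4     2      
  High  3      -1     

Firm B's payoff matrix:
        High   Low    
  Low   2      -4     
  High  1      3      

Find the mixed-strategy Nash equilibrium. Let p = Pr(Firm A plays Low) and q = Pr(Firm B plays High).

p = 1/4, q = 3/10

For Firm B to be willing to mix, Firm B must be indifferent between High and Low, which pins down Firm A's mix.
  Firm B's payoff to High: p·2 + (1−p)·1 = p + 1
  Firm B's payoff to Low: p·(-4) + (1−p)·3 = -7p + 3
  p + 1 = -7p + 3  ⇒  8p = 2  ⇒  p = 1/4.
Firm A's indifference between Low and High determines Firm B's mixing probability q:
  Firm A's payoff from Low: q·(-4) + (1−q)·2 = -6q + 2
  Firm A's payoff from High: q·3 + (1−q)·(-1) = 4q - 1
  -6q + 2 = 4q - 1  ⇒  -10q = -3  ⇒  q = 3/10.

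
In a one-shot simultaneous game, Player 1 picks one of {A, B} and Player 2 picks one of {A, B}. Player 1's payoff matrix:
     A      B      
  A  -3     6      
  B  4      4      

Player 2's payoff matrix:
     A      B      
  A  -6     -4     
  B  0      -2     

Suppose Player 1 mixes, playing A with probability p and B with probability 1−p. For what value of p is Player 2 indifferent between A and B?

Player 1's mix must leave Player 2 indifferent between A and B.
  Player 2's payoff from A: p·(-6) + (1−p)·0 = -6p
  Player 2's payoff from B: p·(-4) + (1−p)·(-2) = -2p - 2
  -6p = -2p - 2  ⇒  -4p = -2  ⇒  p = 1/2.

p = 1/2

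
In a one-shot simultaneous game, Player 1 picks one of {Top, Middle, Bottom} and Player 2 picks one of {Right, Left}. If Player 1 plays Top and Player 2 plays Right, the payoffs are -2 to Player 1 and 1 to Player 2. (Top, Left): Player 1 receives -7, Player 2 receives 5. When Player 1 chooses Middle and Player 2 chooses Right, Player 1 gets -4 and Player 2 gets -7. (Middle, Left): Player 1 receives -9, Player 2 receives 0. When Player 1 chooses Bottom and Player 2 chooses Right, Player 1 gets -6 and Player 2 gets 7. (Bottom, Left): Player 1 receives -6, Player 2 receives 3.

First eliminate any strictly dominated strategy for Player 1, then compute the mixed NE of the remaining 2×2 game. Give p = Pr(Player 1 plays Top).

p = 1/2

Player 1's strategy Middle is strictly dominated by Top: -2 > -4 and -7 > -9. Eliminate Middle.
Player 2's indifference between Right and Left determines Player 1's mixing probability p:
  Player 2's payoff from Right: p·1 + (1−p)·7 = -6p + 7
  Player 2's payoff from Left: p·5 + (1−p)·3 = 2p + 3
  -6p + 7 = 2p + 3  ⇒  -8p = -4  ⇒  p = 1/2.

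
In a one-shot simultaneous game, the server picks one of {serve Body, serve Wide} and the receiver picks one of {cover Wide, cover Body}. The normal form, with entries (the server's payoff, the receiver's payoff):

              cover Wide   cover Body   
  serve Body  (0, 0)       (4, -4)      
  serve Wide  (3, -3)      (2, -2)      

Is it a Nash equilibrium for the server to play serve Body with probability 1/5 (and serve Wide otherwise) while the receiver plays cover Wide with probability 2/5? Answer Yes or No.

Check the receiver's indifference given the server's mix p = 1/5:
  payoff from cover Wide = -12/5; payoff from cover Body = -12/5 — equal.
Check the server's indifference given the receiver's mix q = 2/5:
  payoff from serve Body = 12/5; payoff from serve Wide = 12/5 — equal.
Both players are indifferent, so neither can profitably deviate.

Yes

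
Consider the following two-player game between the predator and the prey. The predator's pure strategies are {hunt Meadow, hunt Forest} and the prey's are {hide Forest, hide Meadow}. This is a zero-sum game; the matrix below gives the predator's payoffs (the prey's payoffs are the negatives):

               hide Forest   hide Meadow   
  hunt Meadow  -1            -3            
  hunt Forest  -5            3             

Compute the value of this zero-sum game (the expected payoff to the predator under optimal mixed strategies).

v = -9/5

The prey's mix must leave the predator indifferent between hunt Meadow and hunt Forest.
  the predator's payoff from hunt Meadow: q·(-1) + (1−q)·(-3) = 2q - 3
  the predator's payoff from hunt Forest: q·(-5) + (1−q)·3 = -8q + 3
  2q - 3 = -8q + 3  ⇒  10q = 6  ⇒  q = 3/5.
The value is the predator's expected payoff against this mix (using hunt Meadow): (3/5)·(-1) + (2/5)·(-3) = -9/5.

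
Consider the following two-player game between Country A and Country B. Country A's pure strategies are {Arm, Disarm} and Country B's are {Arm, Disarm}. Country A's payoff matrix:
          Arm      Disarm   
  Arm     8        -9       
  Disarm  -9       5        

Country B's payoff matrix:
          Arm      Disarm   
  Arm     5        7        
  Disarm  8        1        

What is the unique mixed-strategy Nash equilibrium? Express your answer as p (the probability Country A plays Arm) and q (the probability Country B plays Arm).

p = 7/9, q = 14/31

Set Country B's expected payoff from Arm equal to that from Disarm:
  Country B's payoff to Arm: p·5 + (1−p)·8 = -3p + 8
  Country B's payoff to Disarm: p·7 + (1−p)·1 = 6p + 1
  -3p + 8 = 6p + 1  ⇒  -9p = -7  ⇒  p = 7/9.
Country B's mix must leave Country A indifferent between Arm and Disarm.
  Country A's payoff to Arm: q·8 + (1−q)·(-9) = 17q - 9
  Country A's payoff to Disarm: q·(-9) + (1−q)·5 = -14q + 5
  17q - 9 = -14q + 5  ⇒  31q = 14  ⇒  q = 14/31.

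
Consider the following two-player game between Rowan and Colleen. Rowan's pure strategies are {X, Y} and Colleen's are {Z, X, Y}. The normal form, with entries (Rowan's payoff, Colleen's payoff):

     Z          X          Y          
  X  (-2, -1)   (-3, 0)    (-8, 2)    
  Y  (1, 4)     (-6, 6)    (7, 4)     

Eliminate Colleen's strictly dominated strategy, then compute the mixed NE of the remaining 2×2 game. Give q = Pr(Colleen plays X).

q = 5/6

Colleen's strategy Z is strictly dominated by X: 0 > -1 and 6 > 4. Eliminate Z.
Colleen's mix must leave Rowan indifferent between X and Y.
  Rowan's payoff from X: q·(-3) + (1−q)·(-8) = 5q - 8
  Rowan's payoff from Y: q·(-6) + (1−q)·7 = -13q + 7
  5q - 8 = -13q + 7  ⇒  18q = 15  ⇒  q = 5/6.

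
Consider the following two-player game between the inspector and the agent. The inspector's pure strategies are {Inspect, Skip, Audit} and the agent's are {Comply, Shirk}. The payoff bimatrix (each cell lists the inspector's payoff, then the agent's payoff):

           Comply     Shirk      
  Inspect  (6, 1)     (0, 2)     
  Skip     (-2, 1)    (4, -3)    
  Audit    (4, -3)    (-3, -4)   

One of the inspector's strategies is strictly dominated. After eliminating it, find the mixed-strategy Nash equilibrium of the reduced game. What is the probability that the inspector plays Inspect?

The inspector's strategy Audit is strictly dominated by Inspect: 6 > 4 and 0 > -3. Eliminate Audit.
Set the agent's expected payoff from Comply equal to that from Shirk:
  the agent's payoff from Comply: p·1 + (1−p)·1 = 1
  the agent's payoff from Shirk: p·2 + (1−p)·(-3) = 5p - 3
  1 = 5p - 3  ⇒  -5p = -4  ⇒  p = 4/5.

p = 4/5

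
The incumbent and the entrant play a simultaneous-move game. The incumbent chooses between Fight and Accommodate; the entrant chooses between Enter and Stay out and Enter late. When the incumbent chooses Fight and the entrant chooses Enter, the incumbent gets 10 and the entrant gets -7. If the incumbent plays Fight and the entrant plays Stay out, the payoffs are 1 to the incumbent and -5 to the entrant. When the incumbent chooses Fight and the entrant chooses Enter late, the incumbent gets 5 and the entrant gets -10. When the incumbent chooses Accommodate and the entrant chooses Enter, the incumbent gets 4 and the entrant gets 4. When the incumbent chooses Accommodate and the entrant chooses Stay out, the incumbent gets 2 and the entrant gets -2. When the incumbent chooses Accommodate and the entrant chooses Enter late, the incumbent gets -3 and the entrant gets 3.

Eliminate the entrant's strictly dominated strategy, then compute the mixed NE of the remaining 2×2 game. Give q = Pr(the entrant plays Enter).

q = 1/7

The entrant's strategy Enter late is strictly dominated by Enter: -7 > -10 and 4 > 3. Eliminate Enter late.
For the incumbent to be willing to mix, the incumbent must be indifferent between Fight and Accommodate, which pins down the entrant's mix.
  the incumbent's expected payoff from Fight: q·10 + (1−q)·1 = 9q + 1
  the incumbent's expected payoff from Accommodate: q·4 + (1−q)·2 = 2q + 2
  9q + 1 = 2q + 2  ⇒  7q = 1  ⇒  q = 1/7.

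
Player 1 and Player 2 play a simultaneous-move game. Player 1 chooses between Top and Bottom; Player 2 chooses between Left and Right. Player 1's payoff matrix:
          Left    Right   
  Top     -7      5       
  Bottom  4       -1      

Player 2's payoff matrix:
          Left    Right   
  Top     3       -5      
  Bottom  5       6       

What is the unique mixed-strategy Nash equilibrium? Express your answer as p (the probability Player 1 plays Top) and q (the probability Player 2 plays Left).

p = 1/9, q = 6/17

For Player 2 to be willing to mix, Player 2 must be indifferent between Left and Right, which pins down Player 1's mix.
  Player 2's expected payoff from Left: p·3 + (1−p)·5 = -2p + 5
  Player 2's expected payoff from Right: p·(-5) + (1−p)·6 = -11p + 6
  -2p + 5 = -11p + 6  ⇒  9p = 1  ⇒  p = 1/9.
Player 2's mix must leave Player 1 indifferent between Top and Bottom.
  Player 1's payoff from Top: q·(-7) + (1−q)·5 = -12q + 5
  Player 1's payoff from Bottom: q·4 + (1−q)·(-1) = 5q - 1
  -12q + 5 = 5q - 1  ⇒  -17q = -6  ⇒  q = 6/17.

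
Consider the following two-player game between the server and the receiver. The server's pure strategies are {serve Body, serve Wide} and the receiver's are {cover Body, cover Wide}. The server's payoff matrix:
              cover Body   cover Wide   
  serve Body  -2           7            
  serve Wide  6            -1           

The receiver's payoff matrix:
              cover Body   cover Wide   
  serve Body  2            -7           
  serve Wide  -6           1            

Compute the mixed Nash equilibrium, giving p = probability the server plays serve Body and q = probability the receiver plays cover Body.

The receiver's indifference between cover Body and cover Wide determines the server's mixing probability p:
  the receiver's expected payoff from cover Body: p·2 + (1−p)·(-6) = 8p - 6
  the receiver's expected payoff from cover Wide: p·(-7) + (1−p)·1 = -8p + 1
  8p - 6 = -8p + 1  ⇒  16p = 7  ⇒  p = 7/16.
The server's indifference between serve Body and serve Wide determines the receiver's mixing probability q:
  the server's expected payoff from serve Body: q·(-2) + (1−q)·7 = -9q + 7
  the server's expected payoff from serve Wide: q·6 + (1−q)·(-1) = 7q - 1
  -9q + 7 = 7q - 1  ⇒  -16q = -8  ⇒  q = 1/2.

p = 7/16, q = 1/2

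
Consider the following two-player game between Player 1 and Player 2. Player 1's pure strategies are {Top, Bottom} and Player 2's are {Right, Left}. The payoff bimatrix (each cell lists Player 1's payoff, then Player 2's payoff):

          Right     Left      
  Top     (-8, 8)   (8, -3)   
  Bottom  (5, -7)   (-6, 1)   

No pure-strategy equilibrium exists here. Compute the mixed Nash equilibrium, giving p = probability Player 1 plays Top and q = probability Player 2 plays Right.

p = 8/19, q = 14/27

Player 1's mix must leave Player 2 indifferent between Right and Left.
  Player 2's payoff from Right: p·8 + (1−p)·(-7) = 15p - 7
  Player 2's payoff from Left: p·(-3) + (1−p)·1 = -4p + 1
  15p - 7 = -4p + 1  ⇒  19p = 8  ⇒  p = 8/19.
For Player 1 to be willing to mix, Player 1 must be indifferent between Top and Bottom, which pins down Player 2's mix.
  Player 1's payoff to Top: q·(-8) + (1−q)·8 = -16q + 8
  Player 1's payoff to Bottom: q·5 + (1−q)·(-6) = 11q - 6
  -16q + 8 = 11q - 6  ⇒  -27q = -14  ⇒  q = 14/27.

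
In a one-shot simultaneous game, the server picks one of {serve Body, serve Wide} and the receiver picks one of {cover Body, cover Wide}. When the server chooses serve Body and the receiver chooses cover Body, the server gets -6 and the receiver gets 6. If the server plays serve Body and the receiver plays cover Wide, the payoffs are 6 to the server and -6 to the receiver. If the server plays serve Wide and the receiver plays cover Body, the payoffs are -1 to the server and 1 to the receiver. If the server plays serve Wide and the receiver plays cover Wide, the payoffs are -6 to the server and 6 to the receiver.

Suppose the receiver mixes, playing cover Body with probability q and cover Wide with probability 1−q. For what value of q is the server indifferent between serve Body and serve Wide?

Set the server's expected payoff from serve Body equal to that from serve Wide:
  the server's payoff from serve Body: q·(-6) + (1−q)·6 = -12q + 6
  the server's payoff from serve Wide: q·(-1) + (1−q)·(-6) = 5q - 6
  -12q + 6 = 5q - 6  ⇒  -17q = -12  ⇒  q = 12/17.

q = 12/17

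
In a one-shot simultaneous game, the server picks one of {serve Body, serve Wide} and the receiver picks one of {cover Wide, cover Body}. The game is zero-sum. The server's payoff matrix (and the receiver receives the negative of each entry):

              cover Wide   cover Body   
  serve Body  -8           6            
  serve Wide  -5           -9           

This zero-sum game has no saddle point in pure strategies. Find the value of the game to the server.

v = -17/3

The receiver's mix must leave the server indifferent between serve Body and serve Wide.
  the server's expected payoff from serve Body: q·(-8) + (1−q)·6 = -14q + 6
  the server's expected payoff from serve Wide: q·(-5) + (1−q)·(-9) = 4q - 9
  -14q + 6 = 4q - 9  ⇒  -18q = -15  ⇒  q = 5/6.
The value is the server's expected payoff against this mix (using serve Body): (5/6)·(-8) + (1/6)·6 = -17/3.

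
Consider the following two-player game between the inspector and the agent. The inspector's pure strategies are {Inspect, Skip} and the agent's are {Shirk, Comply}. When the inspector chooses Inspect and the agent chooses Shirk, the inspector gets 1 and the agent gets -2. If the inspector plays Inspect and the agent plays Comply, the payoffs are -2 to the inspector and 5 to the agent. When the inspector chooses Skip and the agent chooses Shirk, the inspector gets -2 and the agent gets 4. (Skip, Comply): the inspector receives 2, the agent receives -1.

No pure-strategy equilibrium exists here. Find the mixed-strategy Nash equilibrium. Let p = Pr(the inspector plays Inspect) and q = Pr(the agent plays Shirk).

The agent's indifference between Shirk and Comply determines the inspector's mixing probability p:
  the agent's payoff to Shirk: p·(-2) + (1−p)·4 = -6p + 4
  the agent's payoff to Comply: p·5 + (1−p)·(-1) = 6p - 1
  -6p + 4 = 6p - 1  ⇒  -12p = -5  ⇒  p = 5/12.
The agent's mix must leave the inspector indifferent between Inspect and Skip.
  the inspector's payoff to Inspect: q·1 + (1−q)·(-2) = 3q - 2
  the inspector's payoff to Skip: q·(-2) + (1−q)·2 = -4q + 2
  3q - 2 = -4q + 2  ⇒  7q = 4  ⇒  q = 4/7.

p = 5/12, q = 4/7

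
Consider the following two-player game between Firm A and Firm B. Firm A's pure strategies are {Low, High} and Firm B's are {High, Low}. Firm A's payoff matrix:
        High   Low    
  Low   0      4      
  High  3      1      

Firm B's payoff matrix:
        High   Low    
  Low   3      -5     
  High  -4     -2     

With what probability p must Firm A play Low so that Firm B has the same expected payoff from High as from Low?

p = 1/5

Firm B's indifference between High and Low determines Firm A's mixing probability p:
  Firm B's payoff to High: p·3 + (1−p)·(-4) = 7p - 4
  Firm B's payoff to Low: p·(-5) + (1−p)·(-2) = -3p - 2
  7p - 4 = -3p - 2  ⇒  10p = 2  ⇒  p = 1/5.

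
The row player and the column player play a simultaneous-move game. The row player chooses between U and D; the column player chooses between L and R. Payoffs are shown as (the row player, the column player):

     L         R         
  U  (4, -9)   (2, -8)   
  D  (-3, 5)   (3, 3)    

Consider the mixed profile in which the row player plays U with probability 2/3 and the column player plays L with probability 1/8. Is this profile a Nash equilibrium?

Yes

Check the column player's indifference given the row player's mix p = 2/3:
  payoff from L = -13/3; payoff from R = -13/3 — equal.
Check the row player's indifference given the column player's mix q = 1/8:
  payoff from U = 9/4; payoff from D = 9/4 — equal.
Both players are indifferent, so neither can profitably deviate.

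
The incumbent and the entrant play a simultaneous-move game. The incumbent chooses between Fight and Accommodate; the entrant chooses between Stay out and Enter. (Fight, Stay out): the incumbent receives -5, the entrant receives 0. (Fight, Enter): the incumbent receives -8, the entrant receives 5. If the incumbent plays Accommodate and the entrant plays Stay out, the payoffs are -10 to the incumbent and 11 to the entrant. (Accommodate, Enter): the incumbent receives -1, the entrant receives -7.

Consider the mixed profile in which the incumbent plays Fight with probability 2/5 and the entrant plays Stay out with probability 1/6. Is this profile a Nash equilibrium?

No

Given the incumbent's mix p = 2/5, the entrant's payoff from Stay out is 33/5 but from Enter is -11/5. The entrant strictly prefers Stay out, so the entrant would not mix.
So the proposed profile is not a Nash equilibrium.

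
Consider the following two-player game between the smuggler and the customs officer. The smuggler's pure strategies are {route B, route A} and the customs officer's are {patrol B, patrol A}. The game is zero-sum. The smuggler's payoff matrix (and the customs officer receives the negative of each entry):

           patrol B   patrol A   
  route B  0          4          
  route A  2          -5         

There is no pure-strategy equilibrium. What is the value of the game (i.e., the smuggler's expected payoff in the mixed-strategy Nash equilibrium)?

v = 8/11

In a mixed equilibrium the smuggler is indifferent between route B and route A; this condition fixes q.
  the smuggler's payoff to route B: q·0 + (1−q)·4 = -4q + 4
  the smuggler's payoff to route A: q·2 + (1−q)·(-5) = 7q - 5
  -4q + 4 = 7q - 5  ⇒  -11q = -9  ⇒  q = 9/11.
The value is the smuggler's expected payoff against this mix (using route B): (9/11)·0 + (2/11)·4 = 8/11.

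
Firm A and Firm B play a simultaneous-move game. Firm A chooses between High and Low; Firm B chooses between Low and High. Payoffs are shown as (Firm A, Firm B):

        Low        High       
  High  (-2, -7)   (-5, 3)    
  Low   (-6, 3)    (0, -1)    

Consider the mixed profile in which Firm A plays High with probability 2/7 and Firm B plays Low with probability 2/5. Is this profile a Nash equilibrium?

Given Firm B's mix q = 2/5, Firm A's payoff from High is -19/5 but from Low is -12/5. Firm A strictly prefers Low, so Firm A would not mix.
So the proposed profile is not a Nash equilibrium.

No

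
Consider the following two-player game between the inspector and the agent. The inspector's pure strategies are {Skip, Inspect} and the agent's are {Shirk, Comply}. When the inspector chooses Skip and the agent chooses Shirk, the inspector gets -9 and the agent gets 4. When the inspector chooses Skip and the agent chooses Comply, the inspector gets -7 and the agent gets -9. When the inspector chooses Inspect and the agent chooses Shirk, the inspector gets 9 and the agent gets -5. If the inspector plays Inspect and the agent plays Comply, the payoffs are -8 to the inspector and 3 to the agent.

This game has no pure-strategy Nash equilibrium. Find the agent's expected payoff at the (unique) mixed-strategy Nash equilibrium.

The agent's indifference between Shirk and Comply determines the inspector's mixing probability p:
  the agent's payoff from Shirk: p·4 + (1−p)·(-5) = 9p - 5
  the agent's payoff from Comply: p·(-9) + (1−p)·3 = -12p + 3
  9p - 5 = -12p + 3  ⇒  21p = 8  ⇒  p = 8/21.
At equilibrium the agent is indifferent across columns, so the agent's payoff equals the payoff from Shirk: (8/21)·4 + (13/21)·(-5) = -11/7.

-11/7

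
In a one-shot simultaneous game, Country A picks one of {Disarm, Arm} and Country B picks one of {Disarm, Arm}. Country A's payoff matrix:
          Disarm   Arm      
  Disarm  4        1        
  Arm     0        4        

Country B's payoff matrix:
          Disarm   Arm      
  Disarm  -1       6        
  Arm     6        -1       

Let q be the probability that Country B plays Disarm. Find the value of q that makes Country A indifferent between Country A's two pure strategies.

q = 3/7

Set Country A's expected payoff from Disarm equal to that from Arm:
  Country A's payoff to Disarm: q·4 + (1−q)·1 = 3q + 1
  Country A's payoff to Arm: q·0 + (1−q)·4 = -4q + 4
  3q + 1 = -4q + 4  ⇒  7q = 3  ⇒  q = 3/7.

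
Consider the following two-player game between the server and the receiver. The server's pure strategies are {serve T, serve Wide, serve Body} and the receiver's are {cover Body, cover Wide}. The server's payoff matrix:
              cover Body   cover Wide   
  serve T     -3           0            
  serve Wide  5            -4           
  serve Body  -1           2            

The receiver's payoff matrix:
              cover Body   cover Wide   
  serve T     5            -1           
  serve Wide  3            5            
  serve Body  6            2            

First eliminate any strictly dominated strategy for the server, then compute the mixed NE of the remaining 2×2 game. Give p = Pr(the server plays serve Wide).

p = 2/3

The server's strategy serve T is strictly dominated by serve Body: -1 > -3 and 2 > 0. Eliminate serve T.
The receiver's indifference between cover Body and cover Wide determines the server's mixing probability p:
  the receiver's payoff from cover Body: p·3 + (1−p)·6 = -3p + 6
  the receiver's payoff from cover Wide: p·5 + (1−p)·2 = 3p + 2
  -3p + 6 = 3p + 2  ⇒  -6p = -4  ⇒  p = 2/3.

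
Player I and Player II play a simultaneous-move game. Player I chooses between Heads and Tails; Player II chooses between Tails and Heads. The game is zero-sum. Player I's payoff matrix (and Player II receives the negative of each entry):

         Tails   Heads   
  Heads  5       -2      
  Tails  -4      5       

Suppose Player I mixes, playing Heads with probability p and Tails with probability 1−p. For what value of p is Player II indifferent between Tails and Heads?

In a mixed equilibrium Player II is indifferent between Tails and Heads; this condition fixes p.
  Player II's payoff to Tails: p·(-5) + (1−p)·4 = -9p + 4
  Player II's payoff to Heads: p·2 + (1−p)·(-5) = 7p - 5
  -9p + 4 = 7p - 5  ⇒  -16p = -9  ⇒  p = 9/16.

p = 9/16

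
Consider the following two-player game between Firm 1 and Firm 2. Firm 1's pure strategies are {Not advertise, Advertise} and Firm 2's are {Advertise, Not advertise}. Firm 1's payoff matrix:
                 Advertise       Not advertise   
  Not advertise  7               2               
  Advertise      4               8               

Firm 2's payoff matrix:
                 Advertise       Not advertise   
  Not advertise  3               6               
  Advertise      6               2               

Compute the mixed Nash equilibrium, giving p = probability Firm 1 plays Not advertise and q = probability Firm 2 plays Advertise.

Firm 2's indifference between Advertise and Not advertise determines Firm 1's mixing probability p:
  Firm 2's payoff from Advertise: p·3 + (1−p)·6 = -3p + 6
  Firm 2's payoff from Not advertise: p·6 + (1−p)·2 = 4p + 2
  -3p + 6 = 4p + 2  ⇒  -7p = -4  ⇒  p = 4/7.
In a mixed equilibrium Firm 1 is indifferent between Not advertise and Advertise; this condition fixes q.
  Firm 1's payoff from Not advertise: q·7 + (1−q)·2 = 5q + 2
  Firm 1's payoff from Advertise: q·4 + (1−q)·8 = -4q + 8
  5q + 2 = -4q + 8  ⇒  9q = 6  ⇒  q = 2/3.

p = 4/7, q = 2/3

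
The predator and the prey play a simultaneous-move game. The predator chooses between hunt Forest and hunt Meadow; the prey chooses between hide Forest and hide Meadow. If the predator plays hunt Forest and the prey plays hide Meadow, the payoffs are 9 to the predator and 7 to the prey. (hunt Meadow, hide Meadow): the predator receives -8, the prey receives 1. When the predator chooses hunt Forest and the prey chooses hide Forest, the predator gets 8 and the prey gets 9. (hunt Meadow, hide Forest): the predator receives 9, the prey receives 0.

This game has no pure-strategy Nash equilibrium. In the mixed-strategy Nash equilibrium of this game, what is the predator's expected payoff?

145/18

The predator's indifference between hunt Forest and hunt Meadow determines the prey's mixing probability q:
  the predator's payoff from hunt Forest: q·8 + (1−q)·9 = -q + 9
  the predator's payoff from hunt Meadow: q·9 + (1−q)·(-8) = 17q - 8
  -q + 9 = 17q - 8  ⇒  -18q = -17  ⇒  q = 17/18.
At equilibrium the predator is indifferent across rows, so the predator's payoff equals the payoff from hunt Forest: (17/18)·8 + (1/18)·9 = 145/18.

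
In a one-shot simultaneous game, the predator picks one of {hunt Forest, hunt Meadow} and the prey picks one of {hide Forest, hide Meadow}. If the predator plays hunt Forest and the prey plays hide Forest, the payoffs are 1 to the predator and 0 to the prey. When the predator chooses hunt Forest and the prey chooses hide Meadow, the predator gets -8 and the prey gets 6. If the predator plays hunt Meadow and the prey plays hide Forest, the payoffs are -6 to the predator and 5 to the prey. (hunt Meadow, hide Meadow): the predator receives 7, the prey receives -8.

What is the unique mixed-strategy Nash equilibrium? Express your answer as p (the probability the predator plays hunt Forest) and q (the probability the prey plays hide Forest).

The prey's indifference between hide Forest and hide Meadow determines the predator's mixing probability p:
  the prey's expected payoff from hide Forest: p·0 + (1−p)·5 = -5p + 5
  the prey's expected payoff from hide Meadow: p·6 + (1−p)·(-8) = 14p - 8
  -5p + 5 = 14p - 8  ⇒  -19p = -13  ⇒  p = 13/19.
For the predator to be willing to mix, the predator must be indifferent between hunt Forest and hunt Meadow, which pins down the prey's mix.
  the predator's expected payoff from hunt Forest: q·1 + (1−q)·(-8) = 9q - 8
  the predator's expected payoff from hunt Meadow: q·(-6) + (1−q)·7 = -13q + 7
  9q - 8 = -13q + 7  ⇒  22q = 15  ⇒  q = 15/22.

p = 13/19, q = 15/22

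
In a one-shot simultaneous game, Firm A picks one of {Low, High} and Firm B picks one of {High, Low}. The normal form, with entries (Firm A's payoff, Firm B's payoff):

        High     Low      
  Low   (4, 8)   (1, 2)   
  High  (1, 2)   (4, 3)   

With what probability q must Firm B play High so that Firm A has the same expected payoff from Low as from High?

q = 1/2

For Firm A to be willing to mix, Firm A must be indifferent between Low and High, which pins down Firm B's mix.
  Firm A's payoff from Low: q·4 + (1−q)·1 = 3q + 1
  Firm A's payoff from High: q·1 + (1−q)·4 = -3q + 4
  3q + 1 = -3q + 4  ⇒  6q = 3  ⇒  q = 1/2.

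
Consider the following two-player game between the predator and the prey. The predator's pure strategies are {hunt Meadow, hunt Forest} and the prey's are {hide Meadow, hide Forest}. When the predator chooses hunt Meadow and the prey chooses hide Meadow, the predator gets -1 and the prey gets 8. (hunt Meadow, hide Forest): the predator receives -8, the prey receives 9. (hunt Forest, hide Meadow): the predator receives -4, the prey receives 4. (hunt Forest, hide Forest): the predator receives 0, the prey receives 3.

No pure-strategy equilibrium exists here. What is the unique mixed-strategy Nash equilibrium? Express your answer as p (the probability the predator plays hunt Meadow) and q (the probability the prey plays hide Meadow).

p = 1/2, q = 8/11

The predator's mix must leave the prey indifferent between hide Meadow and hide Forest.
  the prey's payoff from hide Meadow: p·8 + (1−p)·4 = 4p + 4
  the prey's payoff from hide Forest: p·9 + (1−p)·3 = 6p + 3
  4p + 4 = 6p + 3  ⇒  -2p = -1  ⇒  p = 1/2.
For the predator to be willing to mix, the predator must be indifferent between hunt Meadow and hunt Forest, which pins down the prey's mix.
  the predator's expected payoff from hunt Meadow: q·(-1) + (1−q)·(-8) = 7q - 8
  the predator's expected payoff from hunt Forest: q·(-4) + (1−q)·0 = -4q
  7q - 8 = -4q  ⇒  11q = 8  ⇒  q = 8/11.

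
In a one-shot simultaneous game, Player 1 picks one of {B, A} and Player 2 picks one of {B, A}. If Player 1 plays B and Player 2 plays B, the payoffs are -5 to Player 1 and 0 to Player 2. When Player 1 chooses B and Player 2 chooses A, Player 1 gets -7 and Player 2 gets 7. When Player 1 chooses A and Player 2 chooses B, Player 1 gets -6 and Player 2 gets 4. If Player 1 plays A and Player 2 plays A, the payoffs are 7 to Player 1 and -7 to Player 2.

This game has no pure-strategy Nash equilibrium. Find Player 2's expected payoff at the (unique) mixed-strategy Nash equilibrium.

14/9

For Player 2 to be willing to mix, Player 2 must be indifferent between B and A, which pins down Player 1's mix.
  Player 2's payoff to B: p·0 + (1−p)·4 = -4p + 4
  Player 2's payoff to A: p·7 + (1−p)·(-7) = 14p - 7
  -4p + 4 = 14p - 7  ⇒  -18p = -11  ⇒  p = 11/18.
At equilibrium Player 2 is indifferent across columns, so Player 2's payoff equals the payoff from B: (11/18)·0 + (7/18)·4 = 14/9.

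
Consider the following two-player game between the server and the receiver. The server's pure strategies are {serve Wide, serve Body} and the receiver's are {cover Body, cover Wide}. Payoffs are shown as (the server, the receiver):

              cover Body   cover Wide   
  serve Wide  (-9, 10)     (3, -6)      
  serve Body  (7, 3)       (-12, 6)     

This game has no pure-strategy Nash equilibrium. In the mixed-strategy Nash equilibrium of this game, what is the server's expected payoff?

The receiver's mix must leave the server indifferent between serve Wide and serve Body.
  the server's expected payoff from serve Wide: q·(-9) + (1−q)·3 = -12q + 3
  the server's expected payoff from serve Body: q·7 + (1−q)·(-12) = 19q - 12
  -12q + 3 = 19q - 12  ⇒  -31q = -15  ⇒  q = 15/31.
At equilibrium the server is indifferent across rows, so the server's payoff equals the payoff from serve Wide: (15/31)·(-9) + (16/31)·3 = -87/31.

-87/31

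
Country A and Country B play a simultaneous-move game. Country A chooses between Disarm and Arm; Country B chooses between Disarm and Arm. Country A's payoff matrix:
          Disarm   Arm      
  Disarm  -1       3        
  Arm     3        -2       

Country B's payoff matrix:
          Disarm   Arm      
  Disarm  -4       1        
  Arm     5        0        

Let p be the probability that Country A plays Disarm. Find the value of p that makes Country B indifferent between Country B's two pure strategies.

Country B's indifference between Disarm and Arm determines Country A's mixing probability p:
  Country B's expected payoff from Disarm: p·(-4) + (1−p)·5 = -9p + 5
  Country B's expected payoff from Arm: p·1 + (1−p)·0 = p
  -9p + 5 = p  ⇒  -10p = -5  ⇒  p = 1/2.

p = 1/2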